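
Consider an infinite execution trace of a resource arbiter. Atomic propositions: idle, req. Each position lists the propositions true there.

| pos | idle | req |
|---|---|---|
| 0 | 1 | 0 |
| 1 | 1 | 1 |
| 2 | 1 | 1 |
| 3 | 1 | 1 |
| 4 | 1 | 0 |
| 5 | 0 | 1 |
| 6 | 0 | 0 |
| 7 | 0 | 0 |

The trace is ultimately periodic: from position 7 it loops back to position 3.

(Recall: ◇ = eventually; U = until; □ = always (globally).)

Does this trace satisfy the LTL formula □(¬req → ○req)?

¬req → ○req must hold at every position from 0 onward. It fails at position 6, so □(¬req → ○req) is false.
Positions where ¬req holds: 0, 4, 6, 7.
Check ○req at each: 0→ok, 4→ok, 6→fails, 7→ok.

No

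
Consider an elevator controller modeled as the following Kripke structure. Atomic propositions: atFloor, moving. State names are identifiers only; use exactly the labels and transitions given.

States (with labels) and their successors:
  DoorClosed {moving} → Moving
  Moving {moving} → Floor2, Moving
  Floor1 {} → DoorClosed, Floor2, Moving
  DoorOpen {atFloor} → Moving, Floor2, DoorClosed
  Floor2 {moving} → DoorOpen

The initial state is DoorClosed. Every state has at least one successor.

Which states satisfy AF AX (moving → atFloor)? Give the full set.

{Floor2}

States satisfying AX (moving → atFloor): {Floor2}.
States satisfying AF AX (moving → atFloor): {Floor2}.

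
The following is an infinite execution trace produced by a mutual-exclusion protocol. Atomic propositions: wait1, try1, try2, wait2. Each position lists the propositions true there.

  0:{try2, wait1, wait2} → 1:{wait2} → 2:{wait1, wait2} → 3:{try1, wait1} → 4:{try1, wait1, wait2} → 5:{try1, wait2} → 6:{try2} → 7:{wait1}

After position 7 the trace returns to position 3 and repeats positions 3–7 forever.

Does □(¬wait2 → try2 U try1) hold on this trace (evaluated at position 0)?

No

¬wait2 → try2 U try1 must hold at every position from 0 onward. It fails at position 6, so □(¬wait2 → try2 U try1) is false.
Positions where ¬wait2 holds: 3, 6, 7.
Check try2 U try1 at each: 3→ok, 6→fails, 7→fails.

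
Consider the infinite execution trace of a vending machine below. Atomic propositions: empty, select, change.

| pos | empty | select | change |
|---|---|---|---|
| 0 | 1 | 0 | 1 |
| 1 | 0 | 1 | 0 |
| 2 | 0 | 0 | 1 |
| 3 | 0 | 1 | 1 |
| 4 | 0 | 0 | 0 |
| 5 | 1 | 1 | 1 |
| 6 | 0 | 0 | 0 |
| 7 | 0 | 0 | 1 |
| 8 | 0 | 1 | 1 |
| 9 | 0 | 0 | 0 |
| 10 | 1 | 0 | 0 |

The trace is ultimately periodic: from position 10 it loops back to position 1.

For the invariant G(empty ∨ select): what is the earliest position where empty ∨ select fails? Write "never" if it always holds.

Check empty ∨ select at each position in order: 0 ✓, 1 ✓.
At position 2 the labels are {change}, so empty ∨ select is false there. This is the first violation.

2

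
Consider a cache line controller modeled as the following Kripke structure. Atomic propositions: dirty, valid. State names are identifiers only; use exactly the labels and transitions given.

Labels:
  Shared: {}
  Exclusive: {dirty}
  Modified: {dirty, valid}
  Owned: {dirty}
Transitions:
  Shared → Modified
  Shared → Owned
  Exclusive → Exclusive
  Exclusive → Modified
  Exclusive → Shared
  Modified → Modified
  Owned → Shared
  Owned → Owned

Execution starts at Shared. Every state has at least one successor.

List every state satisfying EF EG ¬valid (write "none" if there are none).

{Shared, Exclusive, Owned}

States satisfying EG ¬valid: {Shared, Exclusive, Owned}.
States satisfying EF EG ¬valid: {Shared, Exclusive, Owned}.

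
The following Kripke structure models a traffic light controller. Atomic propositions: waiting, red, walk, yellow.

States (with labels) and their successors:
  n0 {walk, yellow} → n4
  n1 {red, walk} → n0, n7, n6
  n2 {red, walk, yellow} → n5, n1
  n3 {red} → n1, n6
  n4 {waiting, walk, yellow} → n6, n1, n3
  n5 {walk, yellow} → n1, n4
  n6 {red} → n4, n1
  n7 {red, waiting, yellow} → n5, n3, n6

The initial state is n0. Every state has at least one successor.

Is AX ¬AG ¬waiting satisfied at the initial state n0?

States satisfying ¬AG ¬waiting: {n0, n1, n2, n3, n4, n5, n6, n7}.
States satisfying AX ¬AG ¬waiting: {n0, n1, n2, n3, n4, n5, n6, n7}.
n0 ∈ Sat(AX ¬AG ¬waiting).

Satisfied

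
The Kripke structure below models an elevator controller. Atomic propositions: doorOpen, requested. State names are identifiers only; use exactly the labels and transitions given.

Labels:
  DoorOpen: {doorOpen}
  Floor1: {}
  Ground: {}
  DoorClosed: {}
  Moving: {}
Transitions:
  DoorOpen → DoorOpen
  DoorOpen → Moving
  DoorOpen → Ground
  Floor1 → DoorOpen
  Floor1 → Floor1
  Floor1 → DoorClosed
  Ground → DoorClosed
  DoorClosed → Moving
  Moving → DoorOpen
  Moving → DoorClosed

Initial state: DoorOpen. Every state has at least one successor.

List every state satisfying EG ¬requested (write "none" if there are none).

{DoorOpen, Floor1, Ground, DoorClosed, Moving}

States satisfying ¬requested: {DoorOpen, Floor1, Ground, DoorClosed, Moving}.
States satisfying EG ¬requested: {DoorOpen, Floor1, Ground, DoorClosed, Moving}.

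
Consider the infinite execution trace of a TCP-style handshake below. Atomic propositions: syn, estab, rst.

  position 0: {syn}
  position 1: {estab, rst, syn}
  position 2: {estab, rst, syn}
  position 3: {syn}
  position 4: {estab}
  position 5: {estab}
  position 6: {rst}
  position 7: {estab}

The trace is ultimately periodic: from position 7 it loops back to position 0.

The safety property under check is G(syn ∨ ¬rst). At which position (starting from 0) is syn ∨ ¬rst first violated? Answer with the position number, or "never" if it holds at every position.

6

Check syn ∨ ¬rst at each position in order: 0 ✓, 1 ✓, 2 ✓, 3 ✓, 4 ✓, 5 ✓.
At position 6 the labels are {rst}, so syn ∨ ¬rst is false there. This is the first violation.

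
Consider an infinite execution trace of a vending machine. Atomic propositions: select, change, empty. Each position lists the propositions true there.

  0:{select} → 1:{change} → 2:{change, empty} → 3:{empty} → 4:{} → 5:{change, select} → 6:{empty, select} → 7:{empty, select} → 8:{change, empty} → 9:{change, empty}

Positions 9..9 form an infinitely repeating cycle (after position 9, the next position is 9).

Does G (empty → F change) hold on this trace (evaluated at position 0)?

empty → F change holds at every position 0..9, and those are all positions ever visited, so G (empty → F change) holds.
Positions where empty holds: 2, 3, 6, 7, 8, 9.
Check F change at each: 2→ok, 3→ok, 6→ok, 7→ok, 8→ok, 9→ok.

Satisfied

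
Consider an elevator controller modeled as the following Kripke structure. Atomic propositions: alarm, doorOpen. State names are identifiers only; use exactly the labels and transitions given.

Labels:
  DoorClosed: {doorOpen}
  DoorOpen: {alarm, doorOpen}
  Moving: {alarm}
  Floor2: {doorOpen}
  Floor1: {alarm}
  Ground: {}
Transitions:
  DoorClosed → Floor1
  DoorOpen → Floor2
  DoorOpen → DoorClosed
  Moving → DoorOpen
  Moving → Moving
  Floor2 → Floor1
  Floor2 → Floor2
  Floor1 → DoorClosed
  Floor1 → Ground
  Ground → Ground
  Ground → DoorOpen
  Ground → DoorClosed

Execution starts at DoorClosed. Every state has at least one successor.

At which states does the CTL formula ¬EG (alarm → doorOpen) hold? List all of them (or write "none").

{DoorClosed, Moving, Floor1}

States satisfying alarm → doorOpen: {DoorClosed, DoorOpen, Floor2, Ground}.
States satisfying EG (alarm → doorOpen): {DoorOpen, Floor2, Ground}.
States satisfying ¬EG (alarm → doorOpen): {DoorClosed, Moving, Floor1}.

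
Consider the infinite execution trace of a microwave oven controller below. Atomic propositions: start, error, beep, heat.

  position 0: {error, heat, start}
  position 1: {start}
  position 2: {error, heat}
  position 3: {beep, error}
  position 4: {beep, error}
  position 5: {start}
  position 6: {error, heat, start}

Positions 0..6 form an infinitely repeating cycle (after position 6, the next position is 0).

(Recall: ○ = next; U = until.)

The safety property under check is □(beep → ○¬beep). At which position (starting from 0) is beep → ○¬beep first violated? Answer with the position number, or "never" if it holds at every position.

3

Check beep → ○¬beep at each position in order: 0 ✓, 1 ✓, 2 ✓.
At position 3 the labels are {beep, error} and the next position 4 has {beep, error}, so beep → ○¬beep is false there. This is the first violation.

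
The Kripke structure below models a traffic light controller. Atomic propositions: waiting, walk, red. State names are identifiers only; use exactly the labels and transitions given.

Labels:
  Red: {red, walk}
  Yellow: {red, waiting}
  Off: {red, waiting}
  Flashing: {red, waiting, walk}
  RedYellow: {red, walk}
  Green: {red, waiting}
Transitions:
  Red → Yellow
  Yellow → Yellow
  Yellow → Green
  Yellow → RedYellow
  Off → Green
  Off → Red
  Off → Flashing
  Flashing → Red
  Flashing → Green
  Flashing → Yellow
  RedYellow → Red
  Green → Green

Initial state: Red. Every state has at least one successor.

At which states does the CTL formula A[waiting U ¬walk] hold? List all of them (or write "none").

{Yellow, Off, Green}

States satisfying waiting: {Yellow, Off, Flashing, Green}.
States satisfying ¬walk: {Yellow, Off, Green}.
States satisfying A[waiting U ¬walk]: {Yellow, Off, Green}.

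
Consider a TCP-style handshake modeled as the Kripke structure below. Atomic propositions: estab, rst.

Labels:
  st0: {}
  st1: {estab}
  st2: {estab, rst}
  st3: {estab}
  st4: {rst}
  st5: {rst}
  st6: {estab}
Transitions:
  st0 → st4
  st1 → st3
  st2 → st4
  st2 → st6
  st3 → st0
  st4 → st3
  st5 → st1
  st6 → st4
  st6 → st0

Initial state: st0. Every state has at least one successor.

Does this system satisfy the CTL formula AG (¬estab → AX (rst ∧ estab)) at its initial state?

States satisfying ¬estab → AX (rst ∧ estab): {st1, st2, st3, st6}.
States satisfying AG (¬estab → AX (rst ∧ estab)): ∅.
st0 is reachable from st0 and violates ¬estab → AX (rst ∧ estab), so AG fails at st0.
st0 ∉ Sat(AG (¬estab → AX (rst ∧ estab))).

Violated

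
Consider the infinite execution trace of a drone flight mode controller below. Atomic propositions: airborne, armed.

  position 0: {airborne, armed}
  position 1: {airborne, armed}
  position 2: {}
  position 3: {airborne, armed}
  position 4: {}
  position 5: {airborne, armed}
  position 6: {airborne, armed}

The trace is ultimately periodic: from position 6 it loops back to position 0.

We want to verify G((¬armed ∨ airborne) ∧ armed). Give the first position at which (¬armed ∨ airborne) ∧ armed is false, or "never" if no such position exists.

Check (¬armed ∨ airborne) ∧ armed at each position in order: 0 ✓, 1 ✓.
At position 2 the labels are {}, so (¬armed ∨ airborne) ∧ armed is false there. This is the first violation.

2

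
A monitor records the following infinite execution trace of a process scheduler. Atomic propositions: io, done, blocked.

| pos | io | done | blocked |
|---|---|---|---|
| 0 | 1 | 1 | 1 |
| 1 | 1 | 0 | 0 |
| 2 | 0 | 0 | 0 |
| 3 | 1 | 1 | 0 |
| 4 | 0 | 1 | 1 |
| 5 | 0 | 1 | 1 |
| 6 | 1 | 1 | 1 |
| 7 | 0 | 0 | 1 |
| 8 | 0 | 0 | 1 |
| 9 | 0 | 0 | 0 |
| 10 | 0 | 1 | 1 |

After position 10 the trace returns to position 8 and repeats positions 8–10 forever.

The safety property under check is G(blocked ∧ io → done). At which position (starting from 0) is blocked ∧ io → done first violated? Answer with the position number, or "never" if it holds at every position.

blocked ∧ io → done holds at every position 0..10, and those are all the positions the trace ever visits, so the invariant G(blocked ∧ io → done) is never violated.

never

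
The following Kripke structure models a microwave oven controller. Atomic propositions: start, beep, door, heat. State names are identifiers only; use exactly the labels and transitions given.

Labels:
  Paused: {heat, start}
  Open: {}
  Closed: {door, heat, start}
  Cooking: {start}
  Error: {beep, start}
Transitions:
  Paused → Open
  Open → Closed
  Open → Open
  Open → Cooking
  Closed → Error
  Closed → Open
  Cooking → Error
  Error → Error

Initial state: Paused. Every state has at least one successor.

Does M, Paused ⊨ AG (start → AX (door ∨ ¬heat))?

States satisfying start → AX (door ∨ ¬heat): {Paused, Open, Closed, Cooking, Error}.
States satisfying AG (start → AX (door ∨ ¬heat)): {Paused, Open, Closed, Cooking, Error}.
Every state reachable from Paused satisfies start → AX (door ∨ ¬heat).
Paused ∈ Sat(AG (start → AX (door ∨ ¬heat))).

Yes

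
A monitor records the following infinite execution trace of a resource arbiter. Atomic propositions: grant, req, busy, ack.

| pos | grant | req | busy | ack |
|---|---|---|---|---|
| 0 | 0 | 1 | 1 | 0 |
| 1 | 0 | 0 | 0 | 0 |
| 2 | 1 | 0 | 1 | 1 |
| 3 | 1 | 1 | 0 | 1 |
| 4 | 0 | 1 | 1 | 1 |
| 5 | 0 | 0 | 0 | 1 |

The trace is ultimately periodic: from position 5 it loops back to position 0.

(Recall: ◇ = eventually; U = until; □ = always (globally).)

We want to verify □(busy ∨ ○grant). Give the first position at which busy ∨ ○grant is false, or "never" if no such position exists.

3

Check busy ∨ ○grant at each position in order: 0 ✓, 1 ✓, 2 ✓.
At position 3 the labels are {ack, grant, req} and the next position 4 has {ack, busy, req}, so busy ∨ ○grant is false there. This is the first violation.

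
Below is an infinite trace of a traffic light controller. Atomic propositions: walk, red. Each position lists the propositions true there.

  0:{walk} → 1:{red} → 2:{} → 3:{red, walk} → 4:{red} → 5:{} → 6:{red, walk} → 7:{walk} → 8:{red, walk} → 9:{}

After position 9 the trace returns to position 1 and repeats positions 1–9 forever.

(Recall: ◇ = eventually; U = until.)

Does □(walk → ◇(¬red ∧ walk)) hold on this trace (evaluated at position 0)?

Satisfied

walk → ◇(¬red ∧ walk) holds at every position 0..9, and those are all positions ever visited, so □(walk → ◇(¬red ∧ walk)) holds.
Positions where walk holds: 0, 3, 6, 7, 8.
Check ◇(¬red ∧ walk) at each: 0→ok, 3→ok, 6→ok, 7→ok, 8→ok.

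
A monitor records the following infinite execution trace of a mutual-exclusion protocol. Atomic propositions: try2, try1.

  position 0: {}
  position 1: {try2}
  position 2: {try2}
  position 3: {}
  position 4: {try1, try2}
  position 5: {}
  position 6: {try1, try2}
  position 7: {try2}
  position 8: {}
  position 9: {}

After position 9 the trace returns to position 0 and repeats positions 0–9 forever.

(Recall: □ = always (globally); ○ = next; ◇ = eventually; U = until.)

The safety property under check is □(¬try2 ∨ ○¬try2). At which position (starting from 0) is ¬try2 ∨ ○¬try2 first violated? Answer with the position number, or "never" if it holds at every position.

Check ¬try2 ∨ ○¬try2 at each position in order: 0 ✓.
At position 1 the labels are {try2} and the next position 2 has {try2}, so ¬try2 ∨ ○¬try2 is false there. This is the first violation.

1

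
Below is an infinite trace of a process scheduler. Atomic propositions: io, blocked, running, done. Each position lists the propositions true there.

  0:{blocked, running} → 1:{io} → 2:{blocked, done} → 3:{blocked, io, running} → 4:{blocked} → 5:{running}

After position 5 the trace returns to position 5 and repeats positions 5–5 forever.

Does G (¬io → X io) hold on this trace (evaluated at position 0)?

Does not hold

¬io → X io must hold at every position from 0 onward. It fails at position 4, so G (¬io → X io) is false.
Positions where ¬io holds: 0, 2, 4, 5.
Check X io at each: 0→ok, 2→ok, 4→fails, 5→fails.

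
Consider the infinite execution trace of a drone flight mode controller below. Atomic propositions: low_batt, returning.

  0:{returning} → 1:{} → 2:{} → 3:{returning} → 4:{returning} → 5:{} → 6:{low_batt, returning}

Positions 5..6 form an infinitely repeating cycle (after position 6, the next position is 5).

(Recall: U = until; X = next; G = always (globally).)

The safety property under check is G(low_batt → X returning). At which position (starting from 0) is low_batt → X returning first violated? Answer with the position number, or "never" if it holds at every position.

6

Check low_batt → X returning at each position in order: 0 ✓, 1 ✓, 2 ✓, 3 ✓, 4 ✓, 5 ✓.
At position 6 the labels are {low_batt, returning} and the next position 5 has {}, so low_batt → X returning is false there. This is the first violation.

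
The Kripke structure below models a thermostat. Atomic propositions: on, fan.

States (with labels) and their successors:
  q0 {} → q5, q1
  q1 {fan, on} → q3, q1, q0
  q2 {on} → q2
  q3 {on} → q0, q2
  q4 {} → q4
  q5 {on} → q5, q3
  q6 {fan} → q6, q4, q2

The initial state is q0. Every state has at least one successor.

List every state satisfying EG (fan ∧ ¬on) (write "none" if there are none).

States satisfying fan ∧ ¬on: {q6}.
States satisfying EG (fan ∧ ¬on): {q6}.

{q6}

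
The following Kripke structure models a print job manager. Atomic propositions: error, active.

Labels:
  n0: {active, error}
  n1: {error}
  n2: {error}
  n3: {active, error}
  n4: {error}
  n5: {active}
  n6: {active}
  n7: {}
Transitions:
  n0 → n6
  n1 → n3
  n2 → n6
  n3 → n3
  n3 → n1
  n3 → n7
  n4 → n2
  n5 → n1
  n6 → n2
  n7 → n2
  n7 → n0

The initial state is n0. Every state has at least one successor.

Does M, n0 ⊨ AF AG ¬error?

Does not hold

States satisfying AG ¬error: ∅.
States satisfying AF AG ¬error: ∅.
There is a path from n0 along which AG ¬error never holds.
n0 ∉ Sat(AF AG ¬error).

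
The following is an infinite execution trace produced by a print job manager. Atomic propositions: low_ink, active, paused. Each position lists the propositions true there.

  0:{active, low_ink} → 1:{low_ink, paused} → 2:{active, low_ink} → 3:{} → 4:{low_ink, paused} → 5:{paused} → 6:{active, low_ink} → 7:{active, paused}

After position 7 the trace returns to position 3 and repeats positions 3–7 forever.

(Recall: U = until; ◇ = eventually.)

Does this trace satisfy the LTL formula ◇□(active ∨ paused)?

□(active ∨ paused) is false at every position 0..7, so it never becomes true and ◇□(active ∨ paused) fails.

Does not hold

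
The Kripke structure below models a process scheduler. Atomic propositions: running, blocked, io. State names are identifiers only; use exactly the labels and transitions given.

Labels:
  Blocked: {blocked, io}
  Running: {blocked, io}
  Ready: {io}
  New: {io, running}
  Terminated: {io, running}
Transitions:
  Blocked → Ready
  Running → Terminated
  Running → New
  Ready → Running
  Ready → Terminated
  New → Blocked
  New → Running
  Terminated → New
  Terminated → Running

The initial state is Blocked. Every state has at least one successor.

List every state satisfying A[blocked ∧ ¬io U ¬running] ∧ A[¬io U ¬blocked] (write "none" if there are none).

{Ready}

States satisfying blocked ∧ ¬io: ∅.
States satisfying ¬running: {Blocked, Running, Ready}.
States satisfying A[blocked ∧ ¬io U ¬running]: {Blocked, Running, Ready}.
States satisfying ¬io: ∅.
States satisfying ¬blocked: {Ready, New, Terminated}.
States satisfying A[¬io U ¬blocked]: {Ready, New, Terminated}.
States satisfying A[blocked ∧ ¬io U ¬running] ∧ A[¬io U ¬blocked]: {Ready}.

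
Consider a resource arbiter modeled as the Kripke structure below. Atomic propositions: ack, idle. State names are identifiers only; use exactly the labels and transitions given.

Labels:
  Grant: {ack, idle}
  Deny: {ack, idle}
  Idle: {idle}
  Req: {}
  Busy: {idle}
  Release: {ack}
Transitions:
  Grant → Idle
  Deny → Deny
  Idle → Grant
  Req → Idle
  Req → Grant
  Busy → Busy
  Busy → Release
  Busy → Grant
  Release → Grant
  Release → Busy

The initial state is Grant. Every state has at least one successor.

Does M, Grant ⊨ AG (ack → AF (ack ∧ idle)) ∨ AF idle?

Holds

States satisfying ack → AF (ack ∧ idle): {Grant, Deny, Idle, Req, Busy}.
States satisfying AG (ack → AF (ack ∧ idle)): {Grant, Deny, Idle, Req}.
States satisfying idle: {Grant, Deny, Idle, Busy}.
States satisfying AF idle: {Grant, Deny, Idle, Req, Busy, Release}.
States satisfying AG (ack → AF (ack ∧ idle)) ∨ AF idle: {Grant, Deny, Idle, Req, Busy, Release}.
Grant ∈ Sat(AG (ack → AF (ack ∧ idle)) ∨ AF idle).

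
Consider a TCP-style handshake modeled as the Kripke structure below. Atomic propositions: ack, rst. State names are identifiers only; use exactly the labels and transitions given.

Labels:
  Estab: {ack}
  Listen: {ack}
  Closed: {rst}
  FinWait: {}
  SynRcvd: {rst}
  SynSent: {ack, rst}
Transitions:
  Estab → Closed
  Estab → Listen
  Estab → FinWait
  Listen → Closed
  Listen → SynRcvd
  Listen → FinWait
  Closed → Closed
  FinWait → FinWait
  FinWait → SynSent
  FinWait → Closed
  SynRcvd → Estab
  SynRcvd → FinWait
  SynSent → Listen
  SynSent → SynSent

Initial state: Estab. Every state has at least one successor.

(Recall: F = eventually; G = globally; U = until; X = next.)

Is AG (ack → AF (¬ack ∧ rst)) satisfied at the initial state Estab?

Violated

States satisfying ack → AF (¬ack ∧ rst): {Closed, FinWait, SynRcvd}.
States satisfying AG (ack → AF (¬ack ∧ rst)): {Closed}.
Estab is reachable from Estab and violates ack → AF (¬ack ∧ rst), so AG fails at Estab.
Estab ∉ Sat(AG (ack → AF (¬ack ∧ rst))).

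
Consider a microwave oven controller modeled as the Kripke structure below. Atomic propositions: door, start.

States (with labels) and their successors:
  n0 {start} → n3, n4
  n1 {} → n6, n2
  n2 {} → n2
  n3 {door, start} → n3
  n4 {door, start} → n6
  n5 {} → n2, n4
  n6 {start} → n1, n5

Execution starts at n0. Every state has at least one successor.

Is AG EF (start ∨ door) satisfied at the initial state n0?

States satisfying EF (start ∨ door): {n0, n1, n3, n4, n5, n6}.
States satisfying AG EF (start ∨ door): {n3}.
n2 is reachable from n0 and violates EF (start ∨ door), so AG fails at n0.
n0 ∉ Sat(AG EF (start ∨ door)).

Violated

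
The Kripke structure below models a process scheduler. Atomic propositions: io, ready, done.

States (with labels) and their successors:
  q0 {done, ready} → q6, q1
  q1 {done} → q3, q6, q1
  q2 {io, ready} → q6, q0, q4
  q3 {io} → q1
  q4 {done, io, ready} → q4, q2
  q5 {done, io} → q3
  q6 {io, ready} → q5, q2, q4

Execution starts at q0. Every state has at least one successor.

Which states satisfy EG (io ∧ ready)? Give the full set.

{q2, q4, q6}

States satisfying io ∧ ready: {q2, q4, q6}.
States satisfying EG (io ∧ ready): {q2, q4, q6}.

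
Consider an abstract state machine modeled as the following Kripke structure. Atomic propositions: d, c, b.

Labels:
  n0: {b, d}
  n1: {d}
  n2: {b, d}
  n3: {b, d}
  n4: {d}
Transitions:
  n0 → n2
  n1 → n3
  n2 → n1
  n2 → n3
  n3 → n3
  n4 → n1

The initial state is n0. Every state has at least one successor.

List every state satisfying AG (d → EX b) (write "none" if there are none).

States satisfying d → EX b: {n0, n1, n2, n3}.
States satisfying AG (d → EX b): {n0, n1, n2, n3}.

{n0, n1, n2, n3}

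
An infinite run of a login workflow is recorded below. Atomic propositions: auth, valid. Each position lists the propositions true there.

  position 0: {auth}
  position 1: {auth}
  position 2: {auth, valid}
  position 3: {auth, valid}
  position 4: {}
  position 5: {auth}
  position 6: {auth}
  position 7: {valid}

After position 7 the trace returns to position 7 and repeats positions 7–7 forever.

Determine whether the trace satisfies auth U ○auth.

Walking from position 0: ○auth first holds at position 0, and auth holds at every earlier position along the way, so auth U ○auth holds.

Holds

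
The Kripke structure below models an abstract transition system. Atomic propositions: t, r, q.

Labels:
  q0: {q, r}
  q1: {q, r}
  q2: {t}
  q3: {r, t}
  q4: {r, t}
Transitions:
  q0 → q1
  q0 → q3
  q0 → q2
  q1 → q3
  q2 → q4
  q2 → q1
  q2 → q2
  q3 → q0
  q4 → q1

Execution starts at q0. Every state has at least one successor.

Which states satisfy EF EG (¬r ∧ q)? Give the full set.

none

States satisfying EG (¬r ∧ q): ∅.
States satisfying EF EG (¬r ∧ q): ∅.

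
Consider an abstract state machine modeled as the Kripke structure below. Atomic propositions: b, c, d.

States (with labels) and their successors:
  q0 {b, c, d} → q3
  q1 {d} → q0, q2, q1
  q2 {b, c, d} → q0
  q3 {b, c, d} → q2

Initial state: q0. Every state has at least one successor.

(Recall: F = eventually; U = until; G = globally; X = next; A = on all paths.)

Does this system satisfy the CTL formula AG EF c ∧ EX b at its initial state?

States satisfying EF c: {q0, q1, q2, q3}.
States satisfying AG EF c: {q0, q1, q2, q3}.
States satisfying b: {q0, q2, q3}.
States satisfying EX b: {q0, q1, q2, q3}.
States satisfying AG EF c ∧ EX b: {q0, q1, q2, q3}.
q0 ∈ Sat(AG EF c ∧ EX b).

Yes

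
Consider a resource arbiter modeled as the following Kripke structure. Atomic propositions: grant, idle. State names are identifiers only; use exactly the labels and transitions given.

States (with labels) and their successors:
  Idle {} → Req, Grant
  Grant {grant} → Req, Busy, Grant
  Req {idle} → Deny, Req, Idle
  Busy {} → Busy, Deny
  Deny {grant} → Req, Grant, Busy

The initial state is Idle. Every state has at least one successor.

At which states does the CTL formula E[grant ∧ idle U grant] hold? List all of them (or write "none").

{Grant, Deny}

States satisfying grant ∧ idle: ∅.
States satisfying grant: {Grant, Deny}.
States satisfying E[grant ∧ idle U grant]: {Grant, Deny}.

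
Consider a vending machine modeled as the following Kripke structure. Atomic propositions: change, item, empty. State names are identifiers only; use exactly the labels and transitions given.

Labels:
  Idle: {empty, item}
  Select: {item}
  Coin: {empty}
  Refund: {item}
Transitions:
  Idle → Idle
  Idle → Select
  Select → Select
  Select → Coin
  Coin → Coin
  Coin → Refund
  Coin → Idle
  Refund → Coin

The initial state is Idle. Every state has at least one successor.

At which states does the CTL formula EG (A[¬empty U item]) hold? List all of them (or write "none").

States satisfying A[¬empty U item]: {Idle, Select, Refund}.
States satisfying EG (A[¬empty U item]): {Idle, Select}.

{Idle, Select}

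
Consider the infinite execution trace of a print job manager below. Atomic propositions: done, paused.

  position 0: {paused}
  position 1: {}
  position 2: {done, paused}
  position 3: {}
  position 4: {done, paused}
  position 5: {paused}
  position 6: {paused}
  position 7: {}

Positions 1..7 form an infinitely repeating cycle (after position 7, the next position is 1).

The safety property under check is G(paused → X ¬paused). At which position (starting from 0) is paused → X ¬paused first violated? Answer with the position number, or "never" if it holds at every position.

4

Check paused → X ¬paused at each position in order: 0 ✓, 1 ✓, 2 ✓, 3 ✓.
At position 4 the labels are {done, paused} and the next position 5 has {paused}, so paused → X ¬paused is false there. This is the first violation.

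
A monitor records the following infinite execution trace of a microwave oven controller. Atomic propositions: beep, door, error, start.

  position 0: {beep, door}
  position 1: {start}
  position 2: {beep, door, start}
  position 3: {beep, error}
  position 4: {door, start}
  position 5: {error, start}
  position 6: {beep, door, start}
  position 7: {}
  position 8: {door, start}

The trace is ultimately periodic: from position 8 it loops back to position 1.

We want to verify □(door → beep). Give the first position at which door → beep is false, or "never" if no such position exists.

Check door → beep at each position in order: 0 ✓, 1 ✓, 2 ✓, 3 ✓.
At position 4 the labels are {door, start}, so door → beep is false there. This is the first violation.

4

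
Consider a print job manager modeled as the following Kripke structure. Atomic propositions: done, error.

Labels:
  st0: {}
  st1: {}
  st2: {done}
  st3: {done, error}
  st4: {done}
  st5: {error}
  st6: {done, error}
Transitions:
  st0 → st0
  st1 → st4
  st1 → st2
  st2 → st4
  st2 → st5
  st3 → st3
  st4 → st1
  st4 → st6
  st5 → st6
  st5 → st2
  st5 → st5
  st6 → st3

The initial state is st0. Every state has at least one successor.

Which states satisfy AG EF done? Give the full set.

{st1, st2, st3, st4, st5, st6}

States satisfying EF done: {st1, st2, st3, st4, st5, st6}.
States satisfying AG EF done: {st1, st2, st3, st4, st5, st6}.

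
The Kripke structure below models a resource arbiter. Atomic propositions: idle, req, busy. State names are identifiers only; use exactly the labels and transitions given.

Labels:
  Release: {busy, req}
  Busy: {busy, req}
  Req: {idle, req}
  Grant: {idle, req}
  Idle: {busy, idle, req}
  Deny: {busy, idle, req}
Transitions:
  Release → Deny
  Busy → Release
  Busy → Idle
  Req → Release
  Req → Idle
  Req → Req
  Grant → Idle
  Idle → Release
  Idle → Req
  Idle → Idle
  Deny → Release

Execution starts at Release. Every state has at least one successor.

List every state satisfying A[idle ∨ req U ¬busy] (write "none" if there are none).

States satisfying idle ∨ req: {Release, Busy, Req, Grant, Idle, Deny}.
States satisfying ¬busy: {Req, Grant}.
States satisfying A[idle ∨ req U ¬busy]: {Req, Grant}.

{Req, Grant}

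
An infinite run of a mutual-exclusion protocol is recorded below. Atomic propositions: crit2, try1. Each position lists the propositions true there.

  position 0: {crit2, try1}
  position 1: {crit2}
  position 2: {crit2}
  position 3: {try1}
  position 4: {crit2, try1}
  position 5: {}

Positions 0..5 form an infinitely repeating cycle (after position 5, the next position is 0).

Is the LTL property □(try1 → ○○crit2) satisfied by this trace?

Does not hold

try1 → ○○crit2 must hold at every position from 0 onward. It fails at position 3, so □(try1 → ○○crit2) is false.
Positions where try1 holds: 0, 3, 4.
Check ○○crit2 at each: 0→ok, 3→fails, 4→ok.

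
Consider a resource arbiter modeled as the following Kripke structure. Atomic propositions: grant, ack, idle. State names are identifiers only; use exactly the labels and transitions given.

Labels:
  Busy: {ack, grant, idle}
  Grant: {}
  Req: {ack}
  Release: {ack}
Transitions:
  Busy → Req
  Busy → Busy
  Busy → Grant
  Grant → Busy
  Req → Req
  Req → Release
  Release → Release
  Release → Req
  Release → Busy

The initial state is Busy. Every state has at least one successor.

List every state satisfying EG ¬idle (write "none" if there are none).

States satisfying ¬idle: {Grant, Req, Release}.
States satisfying EG ¬idle: {Req, Release}.

{Req, Release}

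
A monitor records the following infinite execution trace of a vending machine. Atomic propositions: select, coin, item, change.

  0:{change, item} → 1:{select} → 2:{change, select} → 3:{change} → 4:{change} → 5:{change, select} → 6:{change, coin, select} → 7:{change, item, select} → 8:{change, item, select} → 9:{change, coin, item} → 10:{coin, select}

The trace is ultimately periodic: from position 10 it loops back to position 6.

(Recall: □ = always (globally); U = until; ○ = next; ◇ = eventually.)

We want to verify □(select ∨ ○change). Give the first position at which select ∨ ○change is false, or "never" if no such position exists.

At position 0 the labels are {change, item} and the next position 1 has {select}, so select ∨ ○change is false there. This is the first violation.

0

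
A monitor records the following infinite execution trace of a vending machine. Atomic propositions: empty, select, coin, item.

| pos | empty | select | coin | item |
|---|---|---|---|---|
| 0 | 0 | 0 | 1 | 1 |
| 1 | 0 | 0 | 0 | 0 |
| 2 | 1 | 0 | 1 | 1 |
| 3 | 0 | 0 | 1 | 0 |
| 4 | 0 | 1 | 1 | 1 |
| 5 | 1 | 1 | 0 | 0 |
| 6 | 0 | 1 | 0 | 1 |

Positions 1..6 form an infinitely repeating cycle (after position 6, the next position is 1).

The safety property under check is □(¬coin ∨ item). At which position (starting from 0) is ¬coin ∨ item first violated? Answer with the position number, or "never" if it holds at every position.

Check ¬coin ∨ item at each position in order: 0 ✓, 1 ✓, 2 ✓.
At position 3 the labels are {coin}, so ¬coin ∨ item is false there. This is the first violation.

3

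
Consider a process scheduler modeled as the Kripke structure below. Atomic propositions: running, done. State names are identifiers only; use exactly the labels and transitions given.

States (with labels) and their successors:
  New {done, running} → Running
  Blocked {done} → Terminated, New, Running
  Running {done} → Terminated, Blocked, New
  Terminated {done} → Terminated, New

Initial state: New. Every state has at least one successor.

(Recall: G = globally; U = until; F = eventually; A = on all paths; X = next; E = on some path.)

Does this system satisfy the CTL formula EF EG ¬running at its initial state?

States satisfying EG ¬running: {Blocked, Running, Terminated}.
States satisfying EF EG ¬running: {New, Blocked, Running, Terminated}.
Some path from New reaches a state where EG ¬running holds.
New ∈ Sat(EF EG ¬running).

Yes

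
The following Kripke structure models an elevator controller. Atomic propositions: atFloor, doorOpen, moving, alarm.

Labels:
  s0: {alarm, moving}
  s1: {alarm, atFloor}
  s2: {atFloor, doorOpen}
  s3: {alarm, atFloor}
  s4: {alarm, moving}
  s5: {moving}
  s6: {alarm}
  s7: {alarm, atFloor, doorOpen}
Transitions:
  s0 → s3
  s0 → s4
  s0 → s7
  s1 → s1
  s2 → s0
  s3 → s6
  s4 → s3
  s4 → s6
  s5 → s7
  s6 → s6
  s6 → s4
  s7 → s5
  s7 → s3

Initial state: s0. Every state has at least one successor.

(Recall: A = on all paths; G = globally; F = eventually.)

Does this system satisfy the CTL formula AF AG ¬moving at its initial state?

No

States satisfying AG ¬moving: {s1}.
States satisfying AF AG ¬moving: {s1}.
There is a path from s0 along which AG ¬moving never holds.
s0 ∉ Sat(AF AG ¬moving).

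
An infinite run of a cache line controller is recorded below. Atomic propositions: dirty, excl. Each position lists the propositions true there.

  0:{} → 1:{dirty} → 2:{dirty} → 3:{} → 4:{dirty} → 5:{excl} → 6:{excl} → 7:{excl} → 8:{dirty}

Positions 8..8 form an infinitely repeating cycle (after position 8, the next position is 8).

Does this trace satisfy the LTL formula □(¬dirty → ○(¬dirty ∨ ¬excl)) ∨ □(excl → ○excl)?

¬dirty → ○(¬dirty ∨ ¬excl) holds at every position 0..8, and those are all positions ever visited, so □(¬dirty → ○(¬dirty ∨ ¬excl)) holds.
Positions where ¬dirty holds: 0, 3, 5, 6, 7.
Check ○(¬dirty ∨ ¬excl) at each: 0→ok, 3→ok, 5→ok, 6→ok, 7→ok.
excl → ○excl must hold at every position from 0 onward. It fails at position 7, so □(excl → ○excl) is false.
Positions where excl holds: 5, 6, 7.
Check ○excl at each: 5→ok, 6→ok, 7→fails.
At position 0: □(¬dirty → ○(¬dirty ∨ ¬excl)) is true; □(excl → ○excl) is false; so □(¬dirty → ○(¬dirty ∨ ¬excl)) ∨ □(excl → ○excl) is true.

Yes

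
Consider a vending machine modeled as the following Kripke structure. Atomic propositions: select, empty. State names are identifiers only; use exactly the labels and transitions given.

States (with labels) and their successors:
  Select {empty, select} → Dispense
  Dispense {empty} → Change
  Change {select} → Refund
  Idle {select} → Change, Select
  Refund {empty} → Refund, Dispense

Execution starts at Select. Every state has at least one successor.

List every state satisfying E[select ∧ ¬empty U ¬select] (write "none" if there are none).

{Dispense, Change, Idle, Refund}

States satisfying select ∧ ¬empty: {Change, Idle}.
States satisfying ¬select: {Dispense, Refund}.
States satisfying E[select ∧ ¬empty U ¬select]: {Dispense, Change, Idle, Refund}.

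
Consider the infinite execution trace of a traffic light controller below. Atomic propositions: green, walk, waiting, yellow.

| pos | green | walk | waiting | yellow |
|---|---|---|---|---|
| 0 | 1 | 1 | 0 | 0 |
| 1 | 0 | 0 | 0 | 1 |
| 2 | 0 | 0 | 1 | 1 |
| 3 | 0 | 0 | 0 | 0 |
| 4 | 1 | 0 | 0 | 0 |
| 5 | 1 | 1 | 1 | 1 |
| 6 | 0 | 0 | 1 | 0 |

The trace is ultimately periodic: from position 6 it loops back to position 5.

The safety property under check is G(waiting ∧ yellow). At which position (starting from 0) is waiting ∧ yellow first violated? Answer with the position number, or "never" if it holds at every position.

0

At position 0 the labels are {green, walk}, so waiting ∧ yellow is false there. This is the first violation.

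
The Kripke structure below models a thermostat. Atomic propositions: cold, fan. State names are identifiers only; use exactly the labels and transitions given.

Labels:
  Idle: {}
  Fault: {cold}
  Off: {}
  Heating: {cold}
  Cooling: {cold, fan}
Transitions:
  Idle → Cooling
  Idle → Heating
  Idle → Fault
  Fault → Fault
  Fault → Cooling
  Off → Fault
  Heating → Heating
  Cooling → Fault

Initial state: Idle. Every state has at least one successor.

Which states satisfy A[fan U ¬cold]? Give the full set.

{Idle, Off}

States satisfying fan: {Cooling}.
States satisfying ¬cold: {Idle, Off}.
States satisfying A[fan U ¬cold]: {Idle, Off}.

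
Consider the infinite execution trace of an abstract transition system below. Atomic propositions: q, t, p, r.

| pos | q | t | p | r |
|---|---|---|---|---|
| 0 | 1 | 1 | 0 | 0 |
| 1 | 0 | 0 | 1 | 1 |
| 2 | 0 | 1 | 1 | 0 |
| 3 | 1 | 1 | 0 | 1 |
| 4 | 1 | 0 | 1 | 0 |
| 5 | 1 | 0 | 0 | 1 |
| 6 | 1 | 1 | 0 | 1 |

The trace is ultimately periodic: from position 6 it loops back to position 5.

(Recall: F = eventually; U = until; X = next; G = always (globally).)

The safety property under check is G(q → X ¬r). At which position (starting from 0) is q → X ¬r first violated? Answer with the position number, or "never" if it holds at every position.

0

At position 0 the labels are {q, t} and the next position 1 has {p, r}, so q → X ¬r is false there. This is the first violation.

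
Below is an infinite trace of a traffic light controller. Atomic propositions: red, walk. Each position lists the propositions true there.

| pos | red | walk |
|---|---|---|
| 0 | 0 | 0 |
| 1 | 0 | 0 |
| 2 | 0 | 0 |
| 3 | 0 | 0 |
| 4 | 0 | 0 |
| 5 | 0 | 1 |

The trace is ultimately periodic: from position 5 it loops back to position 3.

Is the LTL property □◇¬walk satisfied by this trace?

Holds

◇¬walk holds at every position 0..5, and those are all positions ever visited, so □◇¬walk holds.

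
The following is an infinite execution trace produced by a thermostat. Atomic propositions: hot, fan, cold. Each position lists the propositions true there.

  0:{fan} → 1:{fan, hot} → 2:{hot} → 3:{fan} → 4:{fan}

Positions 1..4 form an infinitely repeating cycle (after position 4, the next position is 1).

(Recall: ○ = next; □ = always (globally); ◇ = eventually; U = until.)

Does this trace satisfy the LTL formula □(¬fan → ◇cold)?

¬fan → ◇cold must hold at every position from 0 onward. It fails at position 2, so □(¬fan → ◇cold) is false.
Positions where ¬fan holds: 2.
Check ◇cold at each: 2→fails.

Violated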